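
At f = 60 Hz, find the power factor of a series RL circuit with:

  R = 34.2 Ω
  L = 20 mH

Step 1 — Angular frequency: ω = 2π·f = 2π·60 = 377 rad/s.
Step 2 — Component impedances:
  R: Z = R = 34.2 Ω
  L: Z = jωL = j·377·0.02 = 0 + j7.54 Ω
Step 3 — Series combination: Z_total = R + L = 34.2 + j7.54 Ω = 35.02∠12.4° Ω.
Step 4 — Power factor: PF = cos(φ) = Re(Z)/|Z| = 34.2/35.0213 = 0.9765.
Step 5 — Type: Im(Z) = 7.54 ⇒ lagging (phase φ = 12.4°).

PF = 0.9765 (lagging, φ = 12.4°)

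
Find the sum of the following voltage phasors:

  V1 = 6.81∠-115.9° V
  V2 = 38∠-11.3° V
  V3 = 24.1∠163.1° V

Step 1 — Convert each phasor to rectangular form:
  V1 = 6.81·(cos(-115.9°) + j·sin(-115.9°)) = -2.975 - j6.126 V
  V2 = 38·(cos(-11.3°) + j·sin(-11.3°)) = 37.26 - j7.446 V
  V3 = 24.1·(cos(163.1°) + j·sin(163.1°)) = -23.06 + j7.006 V
Step 2 — Sum components: V_total = 11.23 - j6.566 V.
Step 3 — Convert to polar: |V_total| = 13.01 V, ∠V_total = -30.3°.

V_total = 13.01∠-30.3° V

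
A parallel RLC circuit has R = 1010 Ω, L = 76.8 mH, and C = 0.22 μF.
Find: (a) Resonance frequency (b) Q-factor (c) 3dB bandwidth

Step 1 — Resonance: ω₀ = 1/√(LC) = 1/√(0.0768·2.2e-07) = 7693 rad/s.
Step 2 — f₀ = ω₀/(2π) = 1224 Hz.
Step 3 — Parallel Q: Q = R/(ω₀L) = 1010/(7693·0.0768) = 1.709.
Step 4 — Bandwidth: Δω = ω₀/Q = 4500 rad/s; BW = Δω/(2π) = 716.3 Hz.

(a) f₀ = 1224 Hz  (b) Q = 1.709  (c) BW = 716.3 Hz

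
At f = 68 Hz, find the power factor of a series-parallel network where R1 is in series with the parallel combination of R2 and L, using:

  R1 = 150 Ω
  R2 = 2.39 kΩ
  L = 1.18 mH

Step 1 — Angular frequency: ω = 2π·f = 2π·68 = 427.3 rad/s.
Step 2 — Component impedances:
  R1: Z = R = 150 Ω
  R2: Z = R = 2390 Ω
  L: Z = jωL = j·427.3·0.00118 = 0 + j0.5042 Ω
Step 3 — Parallel branch: R2 || L = 1/(1/R2 + 1/L) = 0.0001064 + j0.5042 Ω.
Step 4 — Series with R1: Z_total = R1 + (R2 || L) = 150 + j0.5042 Ω = 150∠0.2° Ω.
Step 5 — Power factor: PF = cos(φ) = Re(Z)/|Z| = 150/150 = 1.
Step 6 — Type: Im(Z) = 0.5042 ⇒ lagging (phase φ = 0.2°).

PF = 1 (lagging, φ = 0.2°)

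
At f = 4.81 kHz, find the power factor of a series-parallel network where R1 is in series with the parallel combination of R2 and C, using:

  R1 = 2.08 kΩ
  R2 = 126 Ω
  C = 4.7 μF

Step 1 — Angular frequency: ω = 2π·f = 2π·4810 = 3.022e+04 rad/s.
Step 2 — Component impedances:
  R1: Z = R = 2080 Ω
  R2: Z = R = 126 Ω
  C: Z = 1/(jωC) = -j/(ω·C) = 0 - j7.04 Ω
Step 3 — Parallel branch: R2 || C = 1/(1/R2 + 1/C) = 0.3921 - j7.018 Ω.
Step 4 — Series with R1: Z_total = R1 + (R2 || C) = 2080 - j7.018 Ω = 2080∠-0.2° Ω.
Step 5 — Power factor: PF = cos(φ) = Re(Z)/|Z| = 2080/2080 = 1.
Step 6 — Type: Im(Z) = -7.018 ⇒ leading (phase φ = -0.2°).

PF = 1 (leading, φ = -0.2°)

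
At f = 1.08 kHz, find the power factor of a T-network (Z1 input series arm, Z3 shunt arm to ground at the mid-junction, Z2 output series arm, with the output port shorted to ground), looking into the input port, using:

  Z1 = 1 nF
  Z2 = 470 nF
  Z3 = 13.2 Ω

Step 1 — Angular frequency: ω = 2π·f = 2π·1080 = 6786 rad/s.
Step 2 — Component impedances:
  Z1: Z = 1/(jωC) = -j/(ω·C) = 0 - j1.474e+05 Ω
  Z2: Z = 1/(jωC) = -j/(ω·C) = 0 - j313.5 Ω
  Z3: Z = R = 13.2 Ω
Step 3 — With the output port shorted to ground, the output series arm Z2 runs from the junction to ground; the shunt arm Z3 also runs from the junction to ground. They appear in parallel: Z3 || Z2 = 13.18 - j0.5547 Ω.
Step 4 — Series with input arm Z1: Z_in = Z1 + (Z3 || Z2) = 13.18 - j1.474e+05 Ω = 1.474e+05∠-90.0° Ω.
Step 5 — Power factor: PF = cos(φ) = Re(Z)/|Z| = 13.177/1.4737e+05 = 8.941e-05.
Step 6 — Type: Im(Z) = -1.474e+05 ⇒ leading (phase φ = -90.0°).

PF = 8.941e-05 (leading, φ = -90.0°)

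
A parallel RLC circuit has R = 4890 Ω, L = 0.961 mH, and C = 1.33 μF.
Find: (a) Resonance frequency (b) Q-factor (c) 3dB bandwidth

Step 1 — Resonance: ω₀ = 1/√(LC) = 1/√(0.000961·1.33e-06) = 2.797e+04 rad/s.
Step 2 — f₀ = ω₀/(2π) = 4452 Hz.
Step 3 — Parallel Q: Q = R/(ω₀L) = 4890/(2.797e+04·0.000961) = 181.9.
Step 4 — Bandwidth: Δω = ω₀/Q = 153.8 rad/s; BW = Δω/(2π) = 24.47 Hz.

(a) f₀ = 4452 Hz  (b) Q = 181.9  (c) BW = 24.47 Hz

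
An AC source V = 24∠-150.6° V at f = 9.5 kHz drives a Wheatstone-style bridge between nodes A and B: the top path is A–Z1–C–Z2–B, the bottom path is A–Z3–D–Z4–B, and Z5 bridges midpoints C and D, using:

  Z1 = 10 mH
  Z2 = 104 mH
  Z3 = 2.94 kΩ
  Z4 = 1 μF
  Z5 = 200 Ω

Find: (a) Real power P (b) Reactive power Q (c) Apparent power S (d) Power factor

Step 1 — Angular frequency: ω = 2π·f = 2π·9500 = 5.969e+04 rad/s.
Step 2 — Component impedances:
  Z1: Z = jωL = j·5.969e+04·0.01 = 0 + j596.9 Ω
  Z2: Z = jωL = j·5.969e+04·0.104 = 0 + j6208 Ω
  Z3: Z = R = 2940 Ω
  Z4: Z = 1/(jωC) = -j/(ω·C) = 0 - j16.75 Ω
  Z5: Z = R = 200 Ω
Step 3 — Bridge requires nodal analysis (the Z5 bridge couples midpoints C and D, so the two paths cannot be reduced to a simple series/parallel combination). Setting node B to ground and injecting 1 A at node A, the 3-node admittance system at A, C, D solves to V_A = Z_AB = 286.1 + j493.2 Ω = 570.2∠59.9° Ω.
Step 4 — Source phasor: V = 24∠-150.6° V = -20.91 - j11.78 V.
Step 5 — Current: I = V / Z = -0.03627 + j0.02135 A = 0.04209∠149.5° A.
Step 6 — Complex power: S = V·I* = 0.5069 + j0.8738 VA.
Step 7 — Real power: P = Re(S) = 0.5069 W.
Step 8 — Reactive power: Q = Im(S) = 0.8738 VAR.
Step 9 — Apparent power: |S| = 1.01 VA.
Step 10 — Power factor: PF = P/|S| = 0.5018 (lagging).

(a) P = 0.5069 W  (b) Q = 0.8738 VAR  (c) S = 1.01 VA  (d) PF = 0.5018 (lagging)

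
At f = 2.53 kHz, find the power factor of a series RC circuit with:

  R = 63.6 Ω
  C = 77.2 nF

Step 1 — Angular frequency: ω = 2π·f = 2π·2530 = 1.59e+04 rad/s.
Step 2 — Component impedances:
  R: Z = R = 63.6 Ω
  C: Z = 1/(jωC) = -j/(ω·C) = 0 - j814.9 Ω
Step 3 — Series combination: Z_total = R + C = 63.6 - j814.9 Ω = 817.3∠-85.5° Ω.
Step 4 — Power factor: PF = cos(φ) = Re(Z)/|Z| = 63.6/817.34 = 0.07781.
Step 5 — Type: Im(Z) = -814.9 ⇒ leading (phase φ = -85.5°).

PF = 0.07781 (leading, φ = -85.5°)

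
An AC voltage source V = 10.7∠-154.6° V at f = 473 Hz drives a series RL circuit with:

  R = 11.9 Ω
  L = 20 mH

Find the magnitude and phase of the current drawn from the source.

Step 1 — Angular frequency: ω = 2π·f = 2π·473 = 2972 rad/s.
Step 2 — Component impedances:
  R: Z = R = 11.9 Ω
  L: Z = jωL = j·2972·0.02 = 0 + j59.44 Ω
Step 3 — Series combination: Z_total = R + L = 11.9 + j59.44 Ω = 60.62∠78.7° Ω.
Step 4 — Source phasor: V = 10.7∠-154.6° V = -9.666 - j4.59 V.
Step 5 — Ohm's law: I = V / Z_total = (-9.666 - j4.59) / (11.9 + j59.44) = -0.1055 + j0.1415 A.
Step 6 — Convert to polar: |I| = 0.1765 A, ∠I = 126.7°.

I = 0.1765∠126.7° A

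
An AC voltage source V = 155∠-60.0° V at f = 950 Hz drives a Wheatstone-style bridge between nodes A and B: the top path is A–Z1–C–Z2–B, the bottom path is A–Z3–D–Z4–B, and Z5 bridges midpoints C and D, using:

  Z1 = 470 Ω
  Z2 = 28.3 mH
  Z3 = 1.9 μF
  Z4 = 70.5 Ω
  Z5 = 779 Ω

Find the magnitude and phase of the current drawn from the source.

Step 1 — Angular frequency: ω = 2π·f = 2π·950 = 5969 rad/s.
Step 2 — Component impedances:
  Z1: Z = R = 470 Ω
  Z2: Z = jωL = j·5969·0.0283 = 0 + j168.9 Ω
  Z3: Z = 1/(jωC) = -j/(ω·C) = 0 - j88.17 Ω
  Z4: Z = R = 70.5 Ω
  Z5: Z = R = 779 Ω
Step 3 — Bridge requires nodal analysis (the Z5 bridge couples midpoints C and D, so the two paths cannot be reduced to a simple series/parallel combination). Setting node B to ground and injecting 1 A at node A, the 3-node admittance system at A, C, D solves to V_A = Z_AB = 77.8 - j65.91 Ω = 102∠-40.3° Ω.
Step 4 — Source phasor: V = 155∠-60.0° V = 77.5 - j134.2 V.
Step 5 — Ohm's law: I = V / Z_total = (77.5 - j134.2) / (77.8 - j65.91) = 1.431 - j0.5132 A.
Step 6 — Convert to polar: |I| = 1.52 A, ∠I = -19.7°.

I = 1.52∠-19.7° A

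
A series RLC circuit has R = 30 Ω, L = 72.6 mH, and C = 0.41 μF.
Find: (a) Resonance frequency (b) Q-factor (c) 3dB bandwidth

Step 1 — Resonance: ω₀ = 1/√(LC) = 1/√(0.0726·4.1e-07) = 5796 rad/s.
Step 2 — f₀ = ω₀/(2π) = 922.5 Hz.
Step 3 — Series Q: Q = ω₀L/R = 5796·0.0726/30 = 14.03.
Step 4 — Bandwidth: Δω = ω₀/Q = 413.2 rad/s; BW = Δω/(2π) = 65.77 Hz.

(a) f₀ = 922.5 Hz  (b) Q = 14.03  (c) BW = 65.77 Hz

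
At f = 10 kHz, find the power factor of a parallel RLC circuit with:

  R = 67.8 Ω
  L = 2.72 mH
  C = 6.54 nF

Step 1 — Angular frequency: ω = 2π·f = 2π·1e+04 = 6.283e+04 rad/s.
Step 2 — Component impedances:
  R: Z = R = 67.8 Ω
  L: Z = jωL = j·6.283e+04·0.00272 = 0 + j170.9 Ω
  C: Z = 1/(jωC) = -j/(ω·C) = 0 - j2434 Ω
Step 3 — Parallel combination: 1/Z_total = 1/R + 1/L + 1/C; Z_total = 59.68 + j22.01 Ω = 63.61∠20.2° Ω.
Step 4 — Power factor: PF = cos(φ) = Re(Z)/|Z| = 59.68/63.61 = 0.9382.
Step 5 — Type: Im(Z) = 22.01 ⇒ lagging (phase φ = 20.2°).

PF = 0.9382 (lagging, φ = 20.2°)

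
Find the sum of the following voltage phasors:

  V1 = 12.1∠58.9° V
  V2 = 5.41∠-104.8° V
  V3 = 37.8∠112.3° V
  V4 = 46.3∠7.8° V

Step 1 — Convert each phasor to rectangular form:
  V1 = 12.1·(cos(58.9°) + j·sin(58.9°)) = 6.25 + j10.36 V
  V2 = 5.41·(cos(-104.8°) + j·sin(-104.8°)) = -1.382 - j5.231 V
  V3 = 37.8·(cos(112.3°) + j·sin(112.3°)) = -14.34 + j34.97 V
  V4 = 46.3·(cos(7.8°) + j·sin(7.8°)) = 45.87 + j6.284 V
Step 2 — Sum components: V_total = 36.4 + j46.39 V.
Step 3 — Convert to polar: |V_total| = 58.96 V, ∠V_total = 51.9°.

V_total = 58.96∠51.9° V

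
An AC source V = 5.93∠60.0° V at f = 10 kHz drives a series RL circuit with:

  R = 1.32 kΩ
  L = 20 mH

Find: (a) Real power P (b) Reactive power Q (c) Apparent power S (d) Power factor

Step 1 — Angular frequency: ω = 2π·f = 2π·1e+04 = 6.283e+04 rad/s.
Step 2 — Component impedances:
  R: Z = R = 1320 Ω
  L: Z = jωL = j·6.283e+04·0.02 = 0 + j1257 Ω
Step 3 — Series combination: Z_total = R + L = 1320 + j1257 Ω = 1823∠43.6° Ω.
Step 4 — Source phasor: V = 5.93∠60.0° V = 2.965 + j5.136 V.
Step 5 — Current: I = V / Z = 0.003121 + j0.0009191 A = 0.003254∠16.4° A.
Step 6 — Complex power: S = V·I* = 0.01397 + j0.0133 VA.
Step 7 — Real power: P = Re(S) = 0.01397 W.
Step 8 — Reactive power: Q = Im(S) = 0.0133 VAR.
Step 9 — Apparent power: |S| = 0.01929 VA.
Step 10 — Power factor: PF = P/|S| = 0.7243 (lagging).

(a) P = 0.01397 W  (b) Q = 0.0133 VAR  (c) S = 0.01929 VA  (d) PF = 0.7243 (lagging)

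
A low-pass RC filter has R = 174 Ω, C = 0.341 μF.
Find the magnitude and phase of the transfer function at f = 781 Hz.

Step 1 — Angular frequency: ω = 2π·781 = 4907 rad/s.
Step 2 — Transfer function: H(jω) = 1/(1 + jωRC).
Step 3 — Denominator: 1 + jωRC = 1 + j·4907·174·3.41e-07 = 1 + j0.2912.
Step 4 — H = 0.9218 - j0.2684.
Step 5 — Magnitude: |H| = 0.9601 (-0.4 dB); phase: φ = -16.2°.

|H| = 0.9601 (-0.4 dB), φ = -16.2°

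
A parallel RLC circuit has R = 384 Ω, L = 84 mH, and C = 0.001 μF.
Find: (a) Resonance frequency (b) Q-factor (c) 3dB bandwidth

Step 1 — Resonance: ω₀ = 1/√(LC) = 1/√(0.084·1e-09) = 1.091e+05 rad/s.
Step 2 — f₀ = ω₀/(2π) = 1.737e+04 Hz.
Step 3 — Parallel Q: Q = R/(ω₀L) = 384/(1.091e+05·0.084) = 0.0419.
Step 4 — Bandwidth: Δω = ω₀/Q = 2.604e+06 rad/s; BW = Δω/(2π) = 4.145e+05 Hz.

(a) f₀ = 1.737e+04 Hz  (b) Q = 0.0419  (c) BW = 4.145e+05 Hz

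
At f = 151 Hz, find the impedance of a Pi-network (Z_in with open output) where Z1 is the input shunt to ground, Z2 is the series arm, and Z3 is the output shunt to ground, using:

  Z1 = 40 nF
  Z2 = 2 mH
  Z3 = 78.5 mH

Step 1 — Angular frequency: ω = 2π·f = 2π·151 = 948.8 rad/s.
Step 2 — Component impedances:
  Z1: Z = 1/(jωC) = -j/(ω·C) = 0 - j2.635e+04 Ω
  Z2: Z = jωL = j·948.8·0.002 = 0 + j1.898 Ω
  Z3: Z = jωL = j·948.8·0.0785 = 0 + j74.48 Ω
Step 3 — With open output, the series arm Z2 and the output shunt Z3 appear in series to ground: Z2 + Z3 = 0 + j76.38 Ω.
Step 4 — Parallel with input shunt Z1: Z_in = Z1 || (Z2 + Z3) = 0 + j76.6 Ω = 76.6∠90.0° Ω.

Z = 0 + j76.6 Ω = 76.6∠90.0° Ω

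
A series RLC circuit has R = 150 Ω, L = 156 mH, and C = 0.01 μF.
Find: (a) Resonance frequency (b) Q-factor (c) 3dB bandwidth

Step 1 — Resonance condition Im(Z)=0 gives ω₀ = 1/√(LC).
Step 2 — ω₀ = 1/√(0.156·1e-08) = 2.532e+04 rad/s.
Step 3 — f₀ = ω₀/(2π) = 4030 Hz.
Step 4 — Series Q: Q = ω₀L/R = 2.532e+04·0.156/150 = 26.33.
Step 5 — 3dB bandwidth: Δω = ω₀/Q = 961.5 rad/s; BW = Δω/(2π) = 153 Hz.

(a) f₀ = 4030 Hz  (b) Q = 26.33  (c) BW = 153 Hz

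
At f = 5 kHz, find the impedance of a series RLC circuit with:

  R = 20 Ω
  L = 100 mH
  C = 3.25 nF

Step 1 — Angular frequency: ω = 2π·f = 2π·5000 = 3.142e+04 rad/s.
Step 2 — Component impedances:
  R: Z = R = 20 Ω
  L: Z = jωL = j·3.142e+04·0.1 = 0 + j3142 Ω
  C: Z = 1/(jωC) = -j/(ω·C) = 0 - j9794 Ω
Step 3 — Series combination: Z_total = R + L + C = 20 - j6653 Ω = 6653∠-89.8° Ω.

Z = 20 - j6653 Ω = 6653∠-89.8° Ω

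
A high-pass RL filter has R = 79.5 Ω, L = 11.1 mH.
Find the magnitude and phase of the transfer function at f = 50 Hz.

Step 1 — Angular frequency: ω = 2π·50 = 314.2 rad/s.
Step 2 — Transfer function: H(jω) = jωL/(R + jωL).
Step 3 — Numerator jωL = j·3.487; denominator R + jωL = 79.5 + j3.487.
Step 4 — H = 0.00192 + j0.04378.
Step 5 — Magnitude: |H| = 0.04382 (-27.2 dB); phase: φ = 87.5°.

|H| = 0.04382 (-27.2 dB), φ = 87.5°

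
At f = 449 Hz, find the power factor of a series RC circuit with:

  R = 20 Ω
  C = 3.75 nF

Step 1 — Angular frequency: ω = 2π·f = 2π·449 = 2821 rad/s.
Step 2 — Component impedances:
  R: Z = R = 20 Ω
  C: Z = 1/(jωC) = -j/(ω·C) = 0 - j9.452e+04 Ω
Step 3 — Series combination: Z_total = R + C = 20 - j9.452e+04 Ω = 9.452e+04∠-90.0° Ω.
Step 4 — Power factor: PF = cos(φ) = Re(Z)/|Z| = 20/9.452e+04 = 0.0002116.
Step 5 — Type: Im(Z) = -9.452e+04 ⇒ leading (phase φ = -90.0°).

PF = 0.0002116 (leading, φ = -90.0°)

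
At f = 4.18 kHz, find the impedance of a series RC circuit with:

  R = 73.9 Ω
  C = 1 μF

Step 1 — Angular frequency: ω = 2π·f = 2π·4180 = 2.626e+04 rad/s.
Step 2 — Component impedances:
  R: Z = R = 73.9 Ω
  C: Z = 1/(jωC) = -j/(ω·C) = 0 - j38.08 Ω
Step 3 — Series combination: Z_total = R + C = 73.9 - j38.08 Ω = 83.13∠-27.3° Ω.

Z = 73.9 - j38.08 Ω = 83.13∠-27.3° Ω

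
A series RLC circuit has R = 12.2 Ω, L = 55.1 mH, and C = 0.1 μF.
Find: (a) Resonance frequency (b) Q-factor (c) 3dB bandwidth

Step 1 — Resonance: ω₀ = 1/√(LC) = 1/√(0.0551·1e-07) = 1.347e+04 rad/s.
Step 2 — f₀ = ω₀/(2π) = 2144 Hz.
Step 3 — Series Q: Q = ω₀L/R = 1.347e+04·0.0551/12.2 = 60.84.
Step 4 — Bandwidth: Δω = ω₀/Q = 221.4 rad/s; BW = Δω/(2π) = 35.24 Hz.

(a) f₀ = 2144 Hz  (b) Q = 60.84  (c) BW = 35.24 Hz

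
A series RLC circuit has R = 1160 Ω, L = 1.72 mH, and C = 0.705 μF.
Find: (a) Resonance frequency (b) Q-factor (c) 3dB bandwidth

Step 1 — Resonance: ω₀ = 1/√(LC) = 1/√(0.00172·7.05e-07) = 2.872e+04 rad/s.
Step 2 — f₀ = ω₀/(2π) = 4570 Hz.
Step 3 — Series Q: Q = ω₀L/R = 2.872e+04·0.00172/1160 = 0.04258.
Step 4 — Bandwidth: Δω = ω₀/Q = 6.744e+05 rad/s; BW = Δω/(2π) = 1.073e+05 Hz.

(a) f₀ = 4570 Hz  (b) Q = 0.04258  (c) BW = 1.073e+05 Hz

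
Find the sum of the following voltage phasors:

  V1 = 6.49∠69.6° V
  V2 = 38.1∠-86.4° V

Step 1 — Convert each phasor to rectangular form:
  V1 = 6.49·(cos(69.6°) + j·sin(69.6°)) = 2.262 + j6.083 V
  V2 = 38.1·(cos(-86.4°) + j·sin(-86.4°)) = 2.392 - j38.02 V
Step 2 — Sum components: V_total = 4.655 - j31.94 V.
Step 3 — Convert to polar: |V_total| = 32.28 V, ∠V_total = -81.7°.

V_total = 32.28∠-81.7° V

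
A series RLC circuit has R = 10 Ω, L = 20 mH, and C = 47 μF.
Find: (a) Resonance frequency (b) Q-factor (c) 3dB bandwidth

Step 1 — Resonance: ω₀ = 1/√(LC) = 1/√(0.02·4.7e-05) = 1031 rad/s.
Step 2 — f₀ = ω₀/(2π) = 164.2 Hz.
Step 3 — Series Q: Q = ω₀L/R = 1031·0.02/10 = 2.063.
Step 4 — Bandwidth: Δω = ω₀/Q = 500 rad/s; BW = Δω/(2π) = 79.58 Hz.

(a) f₀ = 164.2 Hz  (b) Q = 2.063  (c) BW = 79.58 Hz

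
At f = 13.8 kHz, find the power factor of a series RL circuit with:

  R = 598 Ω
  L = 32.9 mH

Step 1 — Angular frequency: ω = 2π·f = 2π·1.38e+04 = 8.671e+04 rad/s.
Step 2 — Component impedances:
  R: Z = R = 598 Ω
  L: Z = jωL = j·8.671e+04·0.0329 = 0 + j2853 Ω
Step 3 — Series combination: Z_total = R + L = 598 + j2853 Ω = 2915∠78.2° Ω.
Step 4 — Power factor: PF = cos(φ) = Re(Z)/|Z| = 598/2914.7 = 0.2052.
Step 5 — Type: Im(Z) = 2853 ⇒ lagging (phase φ = 78.2°).

PF = 0.2052 (lagging, φ = 78.2°)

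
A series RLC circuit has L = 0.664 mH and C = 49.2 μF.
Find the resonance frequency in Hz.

Step 1 — Resonance condition Im(Z)=0 gives ω₀ = 1/√(LC).
Step 2 — ω₀ = 1/√(0.000664·4.92e-05) = 5533 rad/s.
Step 3 — f₀ = ω₀/(2π) = 880.5 Hz.

f₀ = 880.5 Hz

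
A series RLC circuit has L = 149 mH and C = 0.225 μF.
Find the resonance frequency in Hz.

Step 1 — Resonance condition Im(Z)=0 gives ω₀ = 1/√(LC).
Step 2 — ω₀ = 1/√(0.149·2.25e-07) = 5462 rad/s.
Step 3 — f₀ = ω₀/(2π) = 869.2 Hz.

f₀ = 869.2 Hz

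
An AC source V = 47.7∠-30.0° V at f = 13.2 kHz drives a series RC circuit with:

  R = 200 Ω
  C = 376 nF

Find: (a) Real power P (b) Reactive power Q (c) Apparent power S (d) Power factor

Step 1 — Angular frequency: ω = 2π·f = 2π·1.32e+04 = 8.294e+04 rad/s.
Step 2 — Component impedances:
  R: Z = R = 200 Ω
  C: Z = 1/(jωC) = -j/(ω·C) = 0 - j32.07 Ω
Step 3 — Series combination: Z_total = R + C = 200 - j32.07 Ω = 202.6∠-9.1° Ω.
Step 4 — Source phasor: V = 47.7∠-30.0° V = 41.31 - j23.85 V.
Step 5 — Current: I = V / Z = 0.22 - j0.08397 A = 0.2355∠-20.9° A.
Step 6 — Complex power: S = V·I* = 11.09 - j1.778 VA.
Step 7 — Real power: P = Re(S) = 11.09 W.
Step 8 — Reactive power: Q = Im(S) = -1.778 VAR.
Step 9 — Apparent power: |S| = 11.23 VA.
Step 10 — Power factor: PF = P/|S| = 0.9874 (leading).

(a) P = 11.09 W  (b) Q = -1.778 VAR  (c) S = 11.23 VA  (d) PF = 0.9874 (leading)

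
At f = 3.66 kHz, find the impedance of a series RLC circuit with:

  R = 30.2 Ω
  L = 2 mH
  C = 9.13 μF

Step 1 — Angular frequency: ω = 2π·f = 2π·3660 = 2.3e+04 rad/s.
Step 2 — Component impedances:
  R: Z = R = 30.2 Ω
  L: Z = jωL = j·2.3e+04·0.002 = 0 + j45.99 Ω
  C: Z = 1/(jωC) = -j/(ω·C) = 0 - j4.763 Ω
Step 3 — Series combination: Z_total = R + L + C = 30.2 + j41.23 Ω = 51.11∠53.8° Ω.

Z = 30.2 + j41.23 Ω = 51.11∠53.8° Ω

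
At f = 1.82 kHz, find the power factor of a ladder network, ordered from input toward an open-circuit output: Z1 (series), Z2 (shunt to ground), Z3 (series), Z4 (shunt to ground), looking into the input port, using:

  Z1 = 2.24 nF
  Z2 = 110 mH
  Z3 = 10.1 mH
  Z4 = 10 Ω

Step 1 — Angular frequency: ω = 2π·f = 2π·1820 = 1.144e+04 rad/s.
Step 2 — Component impedances:
  Z1: Z = 1/(jωC) = -j/(ω·C) = 0 - j3.904e+04 Ω
  Z2: Z = jωL = j·1.144e+04·0.11 = 0 + j1258 Ω
  Z3: Z = jωL = j·1.144e+04·0.0101 = 0 + j115.5 Ω
  Z4: Z = R = 10 Ω
Step 3 — Ladder network (open output): work backward from the far end, alternating series and parallel combinations. Z_in = 8.388 - j3.893e+04 Ω = 3.893e+04∠-90.0° Ω.
Step 4 — Power factor: PF = cos(φ) = Re(Z)/|Z| = 8.388/3.893e+04 = 0.0002155.
Step 5 — Type: Im(Z) = -3.893e+04 ⇒ leading (phase φ = -90.0°).

PF = 0.0002155 (leading, φ = -90.0°)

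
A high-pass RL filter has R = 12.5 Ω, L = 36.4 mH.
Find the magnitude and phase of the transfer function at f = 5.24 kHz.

Step 1 — Angular frequency: ω = 2π·5240 = 3.292e+04 rad/s.
Step 2 — Transfer function: H(jω) = jωL/(R + jωL).
Step 3 — Numerator jωL = j·1198; denominator R + jωL = 12.5 + j1198.
Step 4 — H = 0.9999 + j0.01043.
Step 5 — Magnitude: |H| = 0.9999 (-0.0 dB); phase: φ = 0.6°.

|H| = 0.9999 (-0.0 dB), φ = 0.6°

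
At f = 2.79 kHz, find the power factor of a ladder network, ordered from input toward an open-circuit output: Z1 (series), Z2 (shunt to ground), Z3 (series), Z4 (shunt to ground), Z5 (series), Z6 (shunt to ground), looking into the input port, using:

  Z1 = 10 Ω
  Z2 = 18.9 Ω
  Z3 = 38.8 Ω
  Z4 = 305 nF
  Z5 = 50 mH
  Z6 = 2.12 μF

Step 1 — Angular frequency: ω = 2π·f = 2π·2790 = 1.753e+04 rad/s.
Step 2 — Component impedances:
  Z1: Z = R = 10 Ω
  Z2: Z = R = 18.9 Ω
  Z3: Z = R = 38.8 Ω
  Z4: Z = 1/(jωC) = -j/(ω·C) = 0 - j187 Ω
  Z5: Z = jωL = j·1.753e+04·0.05 = 0 + j876.5 Ω
  Z6: Z = 1/(jωC) = -j/(ω·C) = 0 - j26.91 Ω
Step 3 — Ladder network (open output): work backward from the far end, alternating series and parallel combinations. Z_in = 28.56 - j1.408 Ω = 28.6∠-2.8° Ω.
Step 4 — Power factor: PF = cos(φ) = Re(Z)/|Z| = 28.561/28.596 = 0.9988.
Step 5 — Type: Im(Z) = -1.408 ⇒ leading (phase φ = -2.8°).

PF = 0.9988 (leading, φ = -2.8°)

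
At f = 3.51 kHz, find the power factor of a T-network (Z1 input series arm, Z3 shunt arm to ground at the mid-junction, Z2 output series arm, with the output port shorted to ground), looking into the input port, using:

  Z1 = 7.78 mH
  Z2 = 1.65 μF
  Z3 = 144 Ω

Step 1 — Angular frequency: ω = 2π·f = 2π·3510 = 2.205e+04 rad/s.
Step 2 — Component impedances:
  Z1: Z = jωL = j·2.205e+04·0.00778 = 0 + j171.6 Ω
  Z2: Z = 1/(jωC) = -j/(ω·C) = 0 - j27.48 Ω
  Z3: Z = R = 144 Ω
Step 3 — With the output port shorted to ground, the output series arm Z2 runs from the junction to ground; the shunt arm Z3 also runs from the junction to ground. They appear in parallel: Z3 || Z2 = 5.06 - j26.52 Ω.
Step 4 — Series with input arm Z1: Z_in = Z1 + (Z3 || Z2) = 5.06 + j145.1 Ω = 145.2∠88.0° Ω.
Step 5 — Power factor: PF = cos(φ) = Re(Z)/|Z| = 5.0601/145.15 = 0.03486.
Step 6 — Type: Im(Z) = 145.1 ⇒ lagging (phase φ = 88.0°).

PF = 0.03486 (lagging, φ = 88.0°)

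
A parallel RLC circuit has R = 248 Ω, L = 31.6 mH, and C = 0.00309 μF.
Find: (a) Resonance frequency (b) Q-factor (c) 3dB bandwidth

Step 1 — Resonance: ω₀ = 1/√(LC) = 1/√(0.0316·3.09e-09) = 1.012e+05 rad/s.
Step 2 — f₀ = ω₀/(2π) = 1.611e+04 Hz.
Step 3 — Parallel Q: Q = R/(ω₀L) = 248/(1.012e+05·0.0316) = 0.07755.
Step 4 — Bandwidth: Δω = ω₀/Q = 1.305e+06 rad/s; BW = Δω/(2π) = 2.077e+05 Hz.

(a) f₀ = 1.611e+04 Hz  (b) Q = 0.07755  (c) BW = 2.077e+05 Hz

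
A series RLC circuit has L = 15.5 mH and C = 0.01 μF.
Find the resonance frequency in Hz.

Step 1 — Resonance condition Im(Z)=0 gives ω₀ = 1/√(LC).
Step 2 — ω₀ = 1/√(0.0155·1e-08) = 8.032e+04 rad/s.
Step 3 — f₀ = ω₀/(2π) = 1.278e+04 Hz.

f₀ = 1.278e+04 Hz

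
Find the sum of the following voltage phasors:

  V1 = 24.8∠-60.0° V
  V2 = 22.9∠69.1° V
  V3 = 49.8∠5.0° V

Step 1 — Convert each phasor to rectangular form:
  V1 = 24.8·(cos(-60.0°) + j·sin(-60.0°)) = 12.4 - j21.48 V
  V2 = 22.9·(cos(69.1°) + j·sin(69.1°)) = 8.169 + j21.39 V
  V3 = 49.8·(cos(5.0°) + j·sin(5.0°)) = 49.61 + j4.34 V
Step 2 — Sum components: V_total = 70.18 + j4.256 V.
Step 3 — Convert to polar: |V_total| = 70.31 V, ∠V_total = 3.5°.

V_total = 70.31∠3.5° V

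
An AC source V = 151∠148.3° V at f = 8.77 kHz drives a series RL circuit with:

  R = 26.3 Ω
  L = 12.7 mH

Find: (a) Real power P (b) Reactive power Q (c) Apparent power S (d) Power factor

Step 1 — Angular frequency: ω = 2π·f = 2π·8770 = 5.51e+04 rad/s.
Step 2 — Component impedances:
  R: Z = R = 26.3 Ω
  L: Z = jωL = j·5.51e+04·0.0127 = 0 + j699.8 Ω
Step 3 — Series combination: Z_total = R + L = 26.3 + j699.8 Ω = 700.3∠87.8° Ω.
Step 4 — Source phasor: V = 151∠148.3° V = -128.5 + j79.35 V.
Step 5 — Current: I = V / Z = 0.1063 + j0.1876 A = 0.2156∠60.5° A.
Step 6 — Complex power: S = V·I* = 1.223 + j32.54 VA.
Step 7 — Real power: P = Re(S) = 1.223 W.
Step 8 — Reactive power: Q = Im(S) = 32.54 VAR.
Step 9 — Apparent power: |S| = 32.56 VA.
Step 10 — Power factor: PF = P/|S| = 0.03755 (lagging).

(a) P = 1.223 W  (b) Q = 32.54 VAR  (c) S = 32.56 VA  (d) PF = 0.03755 (lagging)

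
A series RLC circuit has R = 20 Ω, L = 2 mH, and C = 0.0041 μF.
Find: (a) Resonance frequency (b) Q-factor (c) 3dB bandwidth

Step 1 — Resonance: ω₀ = 1/√(LC) = 1/√(0.002·4.1e-09) = 3.492e+05 rad/s.
Step 2 — f₀ = ω₀/(2π) = 5.558e+04 Hz.
Step 3 — Series Q: Q = ω₀L/R = 3.492e+05·0.002/20 = 34.92.
Step 4 — Bandwidth: Δω = ω₀/Q = 1e+04 rad/s; BW = Δω/(2π) = 1592 Hz.

(a) f₀ = 5.558e+04 Hz  (b) Q = 34.92  (c) BW = 1592 Hz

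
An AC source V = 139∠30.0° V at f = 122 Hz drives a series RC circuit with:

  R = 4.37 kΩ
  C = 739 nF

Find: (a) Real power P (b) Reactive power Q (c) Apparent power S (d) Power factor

Step 1 — Angular frequency: ω = 2π·f = 2π·122 = 766.5 rad/s.
Step 2 — Component impedances:
  R: Z = R = 4370 Ω
  C: Z = 1/(jωC) = -j/(ω·C) = 0 - j1765 Ω
Step 3 — Series combination: Z_total = R + C = 4370 - j1765 Ω = 4713∠-22.0° Ω.
Step 4 — Source phasor: V = 139∠30.0° V = 120.4 + j69.5 V.
Step 5 — Current: I = V / Z = 0.01816 + j0.02324 A = 0.02949∠52.0° A.
Step 6 — Complex power: S = V·I* = 3.801 - j1.535 VA.
Step 7 — Real power: P = Re(S) = 3.801 W.
Step 8 — Reactive power: Q = Im(S) = -1.535 VAR.
Step 9 — Apparent power: |S| = 4.099 VA.
Step 10 — Power factor: PF = P/|S| = 0.9272 (leading).

(a) P = 3.801 W  (b) Q = -1.535 VAR  (c) S = 4.099 VA  (d) PF = 0.9272 (leading)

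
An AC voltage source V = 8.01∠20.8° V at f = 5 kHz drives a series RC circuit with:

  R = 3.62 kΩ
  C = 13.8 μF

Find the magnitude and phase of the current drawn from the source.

Step 1 — Angular frequency: ω = 2π·f = 2π·5000 = 3.142e+04 rad/s.
Step 2 — Component impedances:
  R: Z = R = 3620 Ω
  C: Z = 1/(jωC) = -j/(ω·C) = 0 - j2.307 Ω
Step 3 — Series combination: Z_total = R + C = 3620 - j2.307 Ω = 3620∠-0.0° Ω.
Step 4 — Source phasor: V = 8.01∠20.8° V = 7.488 + j2.844 V.
Step 5 — Ohm's law: I = V / Z_total = (7.488 + j2.844) / (3620 - j2.307) = 0.002068 + j0.0007871 A.
Step 6 — Convert to polar: |I| = 0.002213 A, ∠I = 20.8°.

I = 0.002213∠20.8° A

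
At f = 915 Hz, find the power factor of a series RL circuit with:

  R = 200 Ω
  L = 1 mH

Step 1 — Angular frequency: ω = 2π·f = 2π·915 = 5749 rad/s.
Step 2 — Component impedances:
  R: Z = R = 200 Ω
  L: Z = jωL = j·5749·0.001 = 0 + j5.749 Ω
Step 3 — Series combination: Z_total = R + L = 200 + j5.749 Ω = 200.1∠1.6° Ω.
Step 4 — Power factor: PF = cos(φ) = Re(Z)/|Z| = 200/200.08 = 0.9996.
Step 5 — Type: Im(Z) = 5.749 ⇒ lagging (phase φ = 1.6°).

PF = 0.9996 (lagging, φ = 1.6°)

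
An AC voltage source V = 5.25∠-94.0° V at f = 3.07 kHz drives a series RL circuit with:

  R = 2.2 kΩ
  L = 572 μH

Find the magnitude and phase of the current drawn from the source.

Step 1 — Angular frequency: ω = 2π·f = 2π·3070 = 1.929e+04 rad/s.
Step 2 — Component impedances:
  R: Z = R = 2200 Ω
  L: Z = jωL = j·1.929e+04·0.000572 = 0 + j11.03 Ω
Step 3 — Series combination: Z_total = R + L = 2200 + j11.03 Ω = 2200∠0.3° Ω.
Step 4 — Source phasor: V = 5.25∠-94.0° V = -0.3662 - j5.237 V.
Step 5 — Ohm's law: I = V / Z_total = (-0.3662 - j5.237) / (2200 + j11.03) = -0.0001784 - j0.00238 A.
Step 6 — Convert to polar: |I| = 0.002386 A, ∠I = -94.3°.

I = 0.002386∠-94.3° A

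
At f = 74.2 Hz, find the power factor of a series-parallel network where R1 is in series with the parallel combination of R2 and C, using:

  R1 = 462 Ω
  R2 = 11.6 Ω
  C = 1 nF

Step 1 — Angular frequency: ω = 2π·f = 2π·74.2 = 466.2 rad/s.
Step 2 — Component impedances:
  R1: Z = R = 462 Ω
  R2: Z = R = 11.6 Ω
  C: Z = 1/(jωC) = -j/(ω·C) = 0 - j2.145e+06 Ω
Step 3 — Parallel branch: R2 || C = 1/(1/R2 + 1/C) = 11.6 - j6.273e-05 Ω.
Step 4 — Series with R1: Z_total = R1 + (R2 || C) = 473.6 - j6.273e-05 Ω = 473.6∠-0.0° Ω.
Step 5 — Power factor: PF = cos(φ) = Re(Z)/|Z| = 473.6/473.6 = 1.
Step 6 — Type: Im(Z) = -6.273e-05 ⇒ leading (phase φ = -0.0°).

PF = 1 (leading, φ = -0.0°)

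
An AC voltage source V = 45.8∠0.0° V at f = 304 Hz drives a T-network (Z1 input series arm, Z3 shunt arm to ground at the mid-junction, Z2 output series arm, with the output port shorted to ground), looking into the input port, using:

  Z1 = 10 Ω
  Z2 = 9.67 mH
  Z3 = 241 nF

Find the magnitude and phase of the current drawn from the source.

Step 1 — Angular frequency: ω = 2π·f = 2π·304 = 1910 rad/s.
Step 2 — Component impedances:
  Z1: Z = R = 10 Ω
  Z2: Z = jωL = j·1910·0.00967 = 0 + j18.47 Ω
  Z3: Z = 1/(jωC) = -j/(ω·C) = 0 - j2172 Ω
Step 3 — With the output port shorted to ground, the output series arm Z2 runs from the junction to ground; the shunt arm Z3 also runs from the junction to ground. They appear in parallel: Z3 || Z2 = 0 + j18.63 Ω.
Step 4 — Series with input arm Z1: Z_in = Z1 + (Z3 || Z2) = 10 + j18.63 Ω = 21.14∠61.8° Ω.
Step 5 — Source phasor: V = 45.8∠0.0° V = 45.8 V.
Step 6 — Ohm's law: I = V / Z_total = (45.8) / (10 + j18.63) = 1.025 - j1.909 A.
Step 7 — Convert to polar: |I| = 2.166 A, ∠I = -61.8°.

I = 2.166∠-61.8° A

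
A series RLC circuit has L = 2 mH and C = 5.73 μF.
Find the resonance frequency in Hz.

Step 1 — Resonance condition Im(Z)=0 gives ω₀ = 1/√(LC).
Step 2 — ω₀ = 1/√(0.002·5.73e-06) = 9341 rad/s.
Step 3 — f₀ = ω₀/(2π) = 1487 Hz.

f₀ = 1487 Hz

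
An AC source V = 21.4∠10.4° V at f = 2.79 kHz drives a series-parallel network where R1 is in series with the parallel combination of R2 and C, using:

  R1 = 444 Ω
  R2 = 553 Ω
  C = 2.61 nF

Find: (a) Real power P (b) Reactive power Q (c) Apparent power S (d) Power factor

Step 1 — Angular frequency: ω = 2π·f = 2π·2790 = 1.753e+04 rad/s.
Step 2 — Component impedances:
  R1: Z = R = 444 Ω
  R2: Z = R = 553 Ω
  C: Z = 1/(jωC) = -j/(ω·C) = 0 - j2.186e+04 Ω
Step 3 — Parallel branch: R2 || C = 1/(1/R2 + 1/C) = 552.6 - j13.98 Ω.
Step 4 — Series with R1: Z_total = R1 + (R2 || C) = 996.6 - j13.98 Ω = 996.7∠-0.8° Ω.
Step 5 — Source phasor: V = 21.4∠10.4° V = 21.05 + j3.863 V.
Step 6 — Current: I = V / Z = 0.02106 + j0.004172 A = 0.02147∠11.2° A.
Step 7 — Complex power: S = V·I* = 0.4594 - j0.006446 VA.
Step 8 — Real power: P = Re(S) = 0.4594 W.
Step 9 — Reactive power: Q = Im(S) = -0.006446 VAR.
Step 10 — Apparent power: |S| = 0.4595 VA.
Step 11 — Power factor: PF = P/|S| = 0.9999 (leading).

(a) P = 0.4594 W  (b) Q = -0.006446 VAR  (c) S = 0.4595 VA  (d) PF = 0.9999 (leading)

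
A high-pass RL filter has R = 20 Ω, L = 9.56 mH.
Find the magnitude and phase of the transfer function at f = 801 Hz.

Step 1 — Angular frequency: ω = 2π·801 = 5033 rad/s.
Step 2 — Transfer function: H(jω) = jωL/(R + jωL).
Step 3 — Numerator jωL = j·48.11; denominator R + jωL = 20 + j48.11.
Step 4 — H = 0.8527 + j0.3544.
Step 5 — Magnitude: |H| = 0.9234 (-0.7 dB); phase: φ = 22.6°.

|H| = 0.9234 (-0.7 dB), φ = 22.6°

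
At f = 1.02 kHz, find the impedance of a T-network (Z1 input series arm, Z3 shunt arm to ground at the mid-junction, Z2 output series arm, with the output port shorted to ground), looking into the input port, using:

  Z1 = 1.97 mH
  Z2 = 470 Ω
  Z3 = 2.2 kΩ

Step 1 — Angular frequency: ω = 2π·f = 2π·1020 = 6409 rad/s.
Step 2 — Component impedances:
  Z1: Z = jωL = j·6409·0.00197 = 0 + j12.63 Ω
  Z2: Z = R = 470 Ω
  Z3: Z = R = 2200 Ω
Step 3 — With the output port shorted to ground, the output series arm Z2 runs from the junction to ground; the shunt arm Z3 also runs from the junction to ground. They appear in parallel: Z3 || Z2 = 387.3 Ω.
Step 4 — Series with input arm Z1: Z_in = Z1 + (Z3 || Z2) = 387.3 + j12.63 Ω = 387.5∠1.9° Ω.

Z = 387.3 + j12.63 Ω = 387.5∠1.9° Ω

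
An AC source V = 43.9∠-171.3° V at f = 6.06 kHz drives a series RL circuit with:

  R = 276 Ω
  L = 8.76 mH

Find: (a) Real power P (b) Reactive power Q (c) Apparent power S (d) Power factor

Step 1 — Angular frequency: ω = 2π·f = 2π·6060 = 3.808e+04 rad/s.
Step 2 — Component impedances:
  R: Z = R = 276 Ω
  L: Z = jωL = j·3.808e+04·0.00876 = 0 + j333.5 Ω
Step 3 — Series combination: Z_total = R + L = 276 + j333.5 Ω = 432.9∠50.4° Ω.
Step 4 — Source phasor: V = 43.9∠-171.3° V = -43.39 - j6.64 V.
Step 5 — Current: I = V / Z = -0.07572 + j0.06745 A = 0.1014∠138.3° A.
Step 6 — Complex power: S = V·I* = 2.838 + j3.43 VA.
Step 7 — Real power: P = Re(S) = 2.838 W.
Step 8 — Reactive power: Q = Im(S) = 3.43 VAR.
Step 9 — Apparent power: |S| = 4.452 VA.
Step 10 — Power factor: PF = P/|S| = 0.6375 (lagging).

(a) P = 2.838 W  (b) Q = 3.43 VAR  (c) S = 4.452 VA  (d) PF = 0.6375 (lagging)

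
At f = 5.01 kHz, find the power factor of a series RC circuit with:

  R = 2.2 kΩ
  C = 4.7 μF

Step 1 — Angular frequency: ω = 2π·f = 2π·5010 = 3.148e+04 rad/s.
Step 2 — Component impedances:
  R: Z = R = 2200 Ω
  C: Z = 1/(jωC) = -j/(ω·C) = 0 - j6.759 Ω
Step 3 — Series combination: Z_total = R + C = 2200 - j6.759 Ω = 2200∠-0.2° Ω.
Step 4 — Power factor: PF = cos(φ) = Re(Z)/|Z| = 2200/2200 = 1.
Step 5 — Type: Im(Z) = -6.759 ⇒ leading (phase φ = -0.2°).

PF = 1 (leading, φ = -0.2°)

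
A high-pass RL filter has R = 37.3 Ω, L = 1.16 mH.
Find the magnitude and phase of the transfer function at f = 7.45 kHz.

Step 1 — Angular frequency: ω = 2π·7450 = 4.681e+04 rad/s.
Step 2 — Transfer function: H(jω) = jωL/(R + jωL).
Step 3 — Numerator jωL = j·54.3; denominator R + jωL = 37.3 + j54.3.
Step 4 — H = 0.6794 + j0.4667.
Step 5 — Magnitude: |H| = 0.8243 (-1.7 dB); phase: φ = 34.5°.

|H| = 0.8243 (-1.7 dB), φ = 34.5°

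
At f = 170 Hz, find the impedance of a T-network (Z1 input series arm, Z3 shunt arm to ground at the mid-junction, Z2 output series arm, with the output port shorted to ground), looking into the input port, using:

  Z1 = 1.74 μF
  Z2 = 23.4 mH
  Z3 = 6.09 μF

Step 1 — Angular frequency: ω = 2π·f = 2π·170 = 1068 rad/s.
Step 2 — Component impedances:
  Z1: Z = 1/(jωC) = -j/(ω·C) = 0 - j538 Ω
  Z2: Z = jωL = j·1068·0.0234 = 0 + j24.99 Ω
  Z3: Z = 1/(jωC) = -j/(ω·C) = 0 - j153.7 Ω
Step 3 — With the output port shorted to ground, the output series arm Z2 runs from the junction to ground; the shunt arm Z3 also runs from the junction to ground. They appear in parallel: Z3 || Z2 = 0 + j29.85 Ω.
Step 4 — Series with input arm Z1: Z_in = Z1 + (Z3 || Z2) = 0 - j508.2 Ω = 508.2∠-90.0° Ω.

Z = 0 - j508.2 Ω = 508.2∠-90.0° Ω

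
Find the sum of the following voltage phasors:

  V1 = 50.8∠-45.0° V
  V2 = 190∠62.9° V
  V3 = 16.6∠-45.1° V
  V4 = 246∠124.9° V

Step 1 — Convert each phasor to rectangular form:
  V1 = 50.8·(cos(-45.0°) + j·sin(-45.0°)) = 35.92 - j35.92 V
  V2 = 190·(cos(62.9°) + j·sin(62.9°)) = 86.55 + j169.1 V
  V3 = 16.6·(cos(-45.1°) + j·sin(-45.1°)) = 11.72 - j11.76 V
  V4 = 246·(cos(124.9°) + j·sin(124.9°)) = -140.7 + j201.8 V
Step 2 — Sum components: V_total = -6.556 + j323.2 V.
Step 3 — Convert to polar: |V_total| = 323.3 V, ∠V_total = 91.2°.

V_total = 323.3∠91.2° V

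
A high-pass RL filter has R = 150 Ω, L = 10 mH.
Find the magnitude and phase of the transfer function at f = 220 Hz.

Step 1 — Angular frequency: ω = 2π·220 = 1382 rad/s.
Step 2 — Transfer function: H(jω) = jωL/(R + jωL).
Step 3 — Numerator jωL = j·13.82; denominator R + jωL = 150 + j13.82.
Step 4 — H = 0.008421 + j0.09138.
Step 5 — Magnitude: |H| = 0.09176 (-20.7 dB); phase: φ = 84.7°.

|H| = 0.09176 (-20.7 dB), φ = 84.7°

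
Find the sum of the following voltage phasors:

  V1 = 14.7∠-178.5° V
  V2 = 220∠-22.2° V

Step 1 — Convert each phasor to rectangular form:
  V1 = 14.7·(cos(-178.5°) + j·sin(-178.5°)) = -14.69 - j0.3848 V
  V2 = 220·(cos(-22.2°) + j·sin(-22.2°)) = 203.7 - j83.12 V
Step 2 — Sum components: V_total = 189 - j83.51 V.
Step 3 — Convert to polar: |V_total| = 206.6 V, ∠V_total = -23.8°.

V_total = 206.6∠-23.8° V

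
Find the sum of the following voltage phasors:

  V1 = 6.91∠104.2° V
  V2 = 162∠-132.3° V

Step 1 — Convert each phasor to rectangular form:
  V1 = 6.91·(cos(104.2°) + j·sin(104.2°)) = -1.695 + j6.699 V
  V2 = 162·(cos(-132.3°) + j·sin(-132.3°)) = -109 - j119.8 V
Step 2 — Sum components: V_total = -110.7 - j113.1 V.
Step 3 — Convert to polar: |V_total| = 158.3 V, ∠V_total = -134.4°.

V_total = 158.3∠-134.4° V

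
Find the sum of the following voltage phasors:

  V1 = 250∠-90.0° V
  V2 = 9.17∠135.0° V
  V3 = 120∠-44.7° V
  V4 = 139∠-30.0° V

Step 1 — Convert each phasor to rectangular form:
  V1 = 250·(cos(-90.0°) + j·sin(-90.0°)) = 0 - j250 V
  V2 = 9.17·(cos(135.0°) + j·sin(135.0°)) = -6.484 + j6.484 V
  V3 = 120·(cos(-44.7°) + j·sin(-44.7°)) = 85.3 - j84.41 V
  V4 = 139·(cos(-30.0°) + j·sin(-30.0°)) = 120.4 - j69.5 V
Step 2 — Sum components: V_total = 199.2 - j397.4 V.
Step 3 — Convert to polar: |V_total| = 444.5 V, ∠V_total = -63.4°.

V_total = 444.5∠-63.4° V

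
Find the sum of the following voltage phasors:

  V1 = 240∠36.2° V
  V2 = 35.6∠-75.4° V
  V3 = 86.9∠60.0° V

Step 1 — Convert each phasor to rectangular form:
  V1 = 240·(cos(36.2°) + j·sin(36.2°)) = 193.7 + j141.7 V
  V2 = 35.6·(cos(-75.4°) + j·sin(-75.4°)) = 8.974 - j34.45 V
  V3 = 86.9·(cos(60.0°) + j·sin(60.0°)) = 43.45 + j75.26 V
Step 2 — Sum components: V_total = 246.1 + j182.6 V.
Step 3 — Convert to polar: |V_total| = 306.4 V, ∠V_total = 36.6°.

V_total = 306.4∠36.6° V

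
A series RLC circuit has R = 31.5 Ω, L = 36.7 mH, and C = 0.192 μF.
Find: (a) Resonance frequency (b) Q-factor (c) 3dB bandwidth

Step 1 — Resonance condition Im(Z)=0 gives ω₀ = 1/√(LC).
Step 2 — ω₀ = 1/√(0.0367·1.92e-07) = 1.191e+04 rad/s.
Step 3 — f₀ = ω₀/(2π) = 1896 Hz.
Step 4 — Series Q: Q = ω₀L/R = 1.191e+04·0.0367/31.5 = 13.88.
Step 5 — 3dB bandwidth: Δω = ω₀/Q = 858.3 rad/s; BW = Δω/(2π) = 136.6 Hz.

(a) f₀ = 1896 Hz  (b) Q = 13.88  (c) BW = 136.6 Hz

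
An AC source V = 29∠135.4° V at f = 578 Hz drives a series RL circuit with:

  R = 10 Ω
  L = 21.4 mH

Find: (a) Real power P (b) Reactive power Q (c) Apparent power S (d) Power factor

Step 1 — Angular frequency: ω = 2π·f = 2π·578 = 3632 rad/s.
Step 2 — Component impedances:
  R: Z = R = 10 Ω
  L: Z = jωL = j·3632·0.0214 = 0 + j77.72 Ω
Step 3 — Series combination: Z_total = R + L = 10 + j77.72 Ω = 78.36∠82.7° Ω.
Step 4 — Source phasor: V = 29∠135.4° V = -20.65 + j20.36 V.
Step 5 — Current: I = V / Z = 0.2241 + j0.2945 A = 0.3701∠52.7° A.
Step 6 — Complex power: S = V·I* = 1.37 + j10.64 VA.
Step 7 — Real power: P = Re(S) = 1.37 W.
Step 8 — Reactive power: Q = Im(S) = 10.64 VAR.
Step 9 — Apparent power: |S| = 10.73 VA.
Step 10 — Power factor: PF = P/|S| = 0.1276 (lagging).

(a) P = 1.37 W  (b) Q = 10.64 VAR  (c) S = 10.73 VA  (d) PF = 0.1276 (lagging)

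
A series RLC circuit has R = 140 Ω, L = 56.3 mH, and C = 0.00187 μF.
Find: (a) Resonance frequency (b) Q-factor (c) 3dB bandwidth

Step 1 — Resonance: ω₀ = 1/√(LC) = 1/√(0.0563·1.87e-09) = 9.746e+04 rad/s.
Step 2 — f₀ = ω₀/(2π) = 1.551e+04 Hz.
Step 3 — Series Q: Q = ω₀L/R = 9.746e+04·0.0563/140 = 39.19.
Step 4 — Bandwidth: Δω = ω₀/Q = 2487 rad/s; BW = Δω/(2π) = 395.8 Hz.

(a) f₀ = 1.551e+04 Hz  (b) Q = 39.19  (c) BW = 395.8 Hz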